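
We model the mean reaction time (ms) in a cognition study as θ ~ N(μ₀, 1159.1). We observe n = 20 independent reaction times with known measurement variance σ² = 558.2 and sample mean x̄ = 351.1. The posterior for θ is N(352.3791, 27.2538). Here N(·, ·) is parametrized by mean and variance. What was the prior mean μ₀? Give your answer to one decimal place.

The posterior mean is a precision-weighted average: μ_n = (τ₀μ₀ + τ_data·x̄)/(τ₀+τ_data), with τ₀=1/σ₀² and τ_data=n/σ².
Here τ₀ = 1/1159.1 = 0.000863 and τ_data = 20/558.2 = 0.035829, so τ_n = 0.036692.
Rearranging for μ₀: μ₀ = (μ_n·τ_n − τ_data·x̄)/τ₀ = (352.3791·0.036692 − 0.035829·351.1) / 0.000863 = 0.349932/0.000863 ≈ 405.5.

μ₀ = 405.5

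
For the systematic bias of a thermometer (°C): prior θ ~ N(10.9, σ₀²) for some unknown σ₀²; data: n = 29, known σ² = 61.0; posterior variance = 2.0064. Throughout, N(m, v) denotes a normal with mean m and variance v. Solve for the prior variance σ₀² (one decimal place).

Posterior precision equals prior precision plus data precision: 1/σ_n² = 1/σ₀² + n/σ².
So 1/σ₀² = 1/2.0064 − 29/61.0 = 0.498405 − 0.475410 = 0.022995.
Hence σ₀² = 1/0.022995 ≈ 43.5.

σ₀² = 43.5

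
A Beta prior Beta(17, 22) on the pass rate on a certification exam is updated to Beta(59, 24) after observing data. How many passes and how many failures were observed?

A Beta(α, β) prior with s successes and f failures in binomial data gives a Beta(α+s, β+f) posterior.
Match parameters: s=59−17=42, f=24−22=2.

42 passes and 2 failures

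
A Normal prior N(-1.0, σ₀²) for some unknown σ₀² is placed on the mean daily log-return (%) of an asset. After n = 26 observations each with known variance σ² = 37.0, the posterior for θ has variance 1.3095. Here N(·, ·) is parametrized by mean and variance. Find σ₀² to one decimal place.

Posterior precision equals prior precision plus data precision: 1/σ_n² = 1/σ₀² + n/σ².
So 1/σ₀² = 1/1.3095 − 26/37.0 = 0.763650 − 0.702703 = 0.060947.
Hence σ₀² = 1/0.060947 ≈ 16.4.

σ₀² = 16.4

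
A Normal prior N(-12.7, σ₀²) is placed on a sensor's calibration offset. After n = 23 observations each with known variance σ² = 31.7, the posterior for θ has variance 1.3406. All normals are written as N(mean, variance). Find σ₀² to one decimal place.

For the Normal–Normal model with known σ², precisions add: τ_n = τ₀ + n/σ².
So 1/σ₀² = 1/1.3406 − 23/31.7 = 0.745935 − 0.725552 = 0.020383.
Hence σ₀² = 1/0.020383 ≈ 49.1.

σ₀² = 49.1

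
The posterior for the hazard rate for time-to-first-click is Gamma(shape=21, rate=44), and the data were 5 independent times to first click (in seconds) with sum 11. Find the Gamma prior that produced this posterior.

Gamma(shape=16, rate=33)

Gamma–exponential conjugacy: posterior shape = α + n, posterior rate = β + Σtᵢ.
So α = 21 − 5 = 16 and β = 44 − 11 = 33.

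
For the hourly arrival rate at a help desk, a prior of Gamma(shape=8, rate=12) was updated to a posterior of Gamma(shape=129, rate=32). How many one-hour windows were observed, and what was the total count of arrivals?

n = 20 one-hour windows with total 121 arrivals

Gamma–Poisson conjugacy: posterior shape = α + Σxᵢ, posterior rate = β + n.
Matching: Σxᵢ = 129 − 8 = 121 and n = 32 − 12 = 20.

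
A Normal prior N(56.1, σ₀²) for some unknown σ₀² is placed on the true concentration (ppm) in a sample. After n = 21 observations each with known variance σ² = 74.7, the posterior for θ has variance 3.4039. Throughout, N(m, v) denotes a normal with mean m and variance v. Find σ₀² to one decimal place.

σ₀² = 79.0

For the Normal–Normal model with known σ², precisions add: τ_n = τ₀ + n/σ².
So 1/σ₀² = 1/3.4039 − 21/74.7 = 0.293781 − 0.281124 = 0.012657.
Hence σ₀² = 1/0.012657 ≈ 79.0.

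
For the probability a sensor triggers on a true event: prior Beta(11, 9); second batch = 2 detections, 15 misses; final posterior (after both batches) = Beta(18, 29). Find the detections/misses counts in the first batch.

Sequential conjugate updates are equivalent to a single update on the pooled data, so total successes = posterior α − prior α and total failures = posterior β − prior β.
Total across both batches: 18−11=7 detections, 29−9=20 misses.
Subtract the second batch: 7−2=5 detections and 20−15=5 misses.

5 detections and 5 misses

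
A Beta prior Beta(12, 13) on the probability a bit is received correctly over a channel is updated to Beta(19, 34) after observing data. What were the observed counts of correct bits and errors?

7 correct bits and 21 errors

Beta is conjugate to the binomial likelihood: posterior = Beta(α+s, β+f).
So s = 19 − 12 = 7 and f = 34 − 13 = 21.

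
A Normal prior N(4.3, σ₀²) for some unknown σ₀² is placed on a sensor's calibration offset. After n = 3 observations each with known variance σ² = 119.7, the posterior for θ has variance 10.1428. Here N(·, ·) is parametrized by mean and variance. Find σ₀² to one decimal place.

Posterior precision equals prior precision plus data precision: 1/σ_n² = 1/σ₀² + n/σ².
So 1/σ₀² = 1/10.1428 − 3/119.7 = 0.098592 − 0.025063 = 0.073529.
Hence σ₀² = 1/0.073529 ≈ 13.6.

σ₀² = 13.6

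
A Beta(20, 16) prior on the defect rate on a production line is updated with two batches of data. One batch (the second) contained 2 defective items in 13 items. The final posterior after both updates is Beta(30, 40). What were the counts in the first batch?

Because Beta–binomial updating is additive in the counts, the combined data contributed (α_post−α_prior, β_post−β_prior) successes and failures.
Total across both batches: 30−20=10 defective items, 40−16=24 good items.
Subtract the second batch: 10−2=8 defective items and 24−11=13 good items.

8 defective items and 13 good items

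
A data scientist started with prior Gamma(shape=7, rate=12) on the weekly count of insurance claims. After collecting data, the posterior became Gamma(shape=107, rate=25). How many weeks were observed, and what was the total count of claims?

n = 13 weeks with total 100 claims

Gamma–Poisson conjugacy: posterior shape = α + Σxᵢ, posterior rate = β + n.
Matching: Σxᵢ = 107 − 7 = 100 and n = 25 − 12 = 13.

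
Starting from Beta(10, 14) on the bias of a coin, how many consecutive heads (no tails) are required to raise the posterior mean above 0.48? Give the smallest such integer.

After k heads and 0 tails the posterior is Beta(10+k, 14), with mean (10+k)/(10+14+k).
Set (10+k)/(24+k) > 0.48 and solve: k > (0.48·24 − 10)/(1 − 0.48) = 2.923.
The smallest integer exceeding 2.923 is 3.

k = 3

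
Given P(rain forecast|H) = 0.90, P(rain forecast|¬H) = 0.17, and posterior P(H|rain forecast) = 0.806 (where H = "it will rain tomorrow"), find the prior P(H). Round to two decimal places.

P(H) = 0.44

Bayes' rule in odds form gives O(H|E) = O(H)·[P(E|H)/P(E|¬H)], hence O(H) = O(H|E)/LR.
Posterior odds = 0.806/(1−0.806) = 4.1546. LR = 0.90/0.17 = 5.2941.
Prior odds = 4.1546/5.2941 = 0.7848, so P(H) = 0.7848/(1+0.7848) ≈ 0.44.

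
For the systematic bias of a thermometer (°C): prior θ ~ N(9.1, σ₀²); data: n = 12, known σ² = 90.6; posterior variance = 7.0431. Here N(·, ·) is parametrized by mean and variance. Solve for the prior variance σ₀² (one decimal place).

σ₀² = 104.9

Posterior precision equals prior precision plus data precision: 1/σ_n² = 1/σ₀² + n/σ².
So 1/σ₀² = 1/7.0431 − 12/90.6 = 0.141983 − 0.132450 = 0.009533.
Hence σ₀² = 1/0.009533 ≈ 104.9.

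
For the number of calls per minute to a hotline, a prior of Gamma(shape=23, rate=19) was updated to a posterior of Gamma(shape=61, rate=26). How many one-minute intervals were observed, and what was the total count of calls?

n = 7 one-minute intervals with total 38 calls

A Gamma(α, β) prior (rate parametrization) on a Poisson rate with n observations summing to S gives posterior Gamma(α+S, β+n).
Matching: Σxᵢ = 61 − 23 = 38 and n = 26 − 19 = 7.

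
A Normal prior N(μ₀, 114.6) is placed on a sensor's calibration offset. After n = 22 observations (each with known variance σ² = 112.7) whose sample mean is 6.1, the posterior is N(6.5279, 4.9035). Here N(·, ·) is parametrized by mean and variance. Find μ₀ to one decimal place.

μ₀ = 16.1

With known observation variance, the Normal–Normal posterior has precision τ_n = τ₀ + n/σ² and mean μ_n = (τ₀μ₀ + (n/σ²)x̄)/τ_n.
Here τ₀ = 1/114.6 = 0.008726 and τ_data = 22/112.7 = 0.195209, so τ_n = 0.203935.
Rearranging for μ₀: μ₀ = (μ_n·τ_n − τ_data·x̄)/τ₀ = (6.5279·0.203935 − 0.195209·6.1) / 0.008726 = 0.140492/0.008726 ≈ 16.1.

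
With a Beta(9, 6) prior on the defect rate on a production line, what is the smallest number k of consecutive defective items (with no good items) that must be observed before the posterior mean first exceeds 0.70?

k = 6

After k defective items and 0 good items the posterior is Beta(9+k, 6), with mean (9+k)/(9+6+k).
Set (9+k)/(15+k) > 0.70 and solve: k > (0.70·15 − 9)/(1 − 0.70) = 5.000.
The smallest integer exceeding 5.000 is 6, and checking k=6: (15)/(21) = 0.7143 > 0.70.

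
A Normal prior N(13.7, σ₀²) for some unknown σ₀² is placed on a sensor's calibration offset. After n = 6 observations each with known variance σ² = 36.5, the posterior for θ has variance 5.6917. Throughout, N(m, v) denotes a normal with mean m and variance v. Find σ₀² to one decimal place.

σ₀² = 88.4

Posterior precision equals prior precision plus data precision: 1/σ_n² = 1/σ₀² + n/σ².
So 1/σ₀² = 1/5.6917 − 6/36.5 = 0.175694 − 0.164384 = 0.011310.
Hence σ₀² = 1/0.011310 ≈ 88.4.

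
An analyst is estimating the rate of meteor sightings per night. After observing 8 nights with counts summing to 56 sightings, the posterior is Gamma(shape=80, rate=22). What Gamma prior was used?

A Gamma(α, β) prior (rate parametrization) on a Poisson rate with n observations summing to S gives posterior Gamma(α+S, β+n).
So α = 80 − 56 = 24 and β = 22 − 8 = 14.

Gamma(shape=24, rate=14)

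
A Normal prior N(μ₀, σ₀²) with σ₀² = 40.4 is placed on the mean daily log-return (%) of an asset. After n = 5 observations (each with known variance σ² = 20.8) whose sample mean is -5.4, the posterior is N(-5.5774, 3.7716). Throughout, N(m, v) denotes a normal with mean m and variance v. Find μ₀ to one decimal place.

With known observation variance, the Normal–Normal posterior has precision τ_n = τ₀ + n/σ² and mean μ_n = (τ₀μ₀ + (n/σ²)x̄)/τ_n.
Here τ₀ = 1/40.4 = 0.024752 and τ_data = 5/20.8 = 0.240385, so τ_n = 0.265137.
Rearranging for μ₀: μ₀ = (μ_n·τ_n − τ_data·x̄)/τ₀ = (-5.5774·0.265137 − 0.240385·-5.4) / 0.024752 = -0.180696/0.024752 ≈ -7.3.

μ₀ = -7.3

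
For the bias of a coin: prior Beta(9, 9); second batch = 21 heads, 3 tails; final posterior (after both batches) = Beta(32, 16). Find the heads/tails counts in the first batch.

Sequential conjugate updates are equivalent to a single update on the pooled data, so total successes = posterior α − prior α and total failures = posterior β − prior β.
Total across both batches: 32−9=23 heads, 16−9=7 tails.
Subtract the second batch: 23−21=2 heads and 7−3=4 tails.

2 heads and 4 tails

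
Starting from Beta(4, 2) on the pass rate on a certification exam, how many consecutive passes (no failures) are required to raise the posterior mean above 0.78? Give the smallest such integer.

k = 4

After k passes and 0 failures the posterior is Beta(4+k, 2), with mean (4+k)/(4+2+k).
Set (4+k)/(6+k) > 0.78 and solve: k > (0.78·6 − 4)/(1 − 0.78) = 3.091.
The smallest integer exceeding 3.091 is 4.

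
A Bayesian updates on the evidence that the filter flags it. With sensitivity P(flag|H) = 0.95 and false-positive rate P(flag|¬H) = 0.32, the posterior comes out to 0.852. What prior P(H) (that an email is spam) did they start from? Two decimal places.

P(H) = 0.66

In odds form, posterior odds = prior odds × likelihood ratio, so prior odds = posterior odds ÷ LR.
Posterior odds = 0.852/(1−0.852) = 5.7568. LR = 0.95/0.32 = 2.9688.
Prior odds = 5.7568/2.9688 = 1.9391, so P(H) = 1.9391/(1+1.9391) ≈ 0.66.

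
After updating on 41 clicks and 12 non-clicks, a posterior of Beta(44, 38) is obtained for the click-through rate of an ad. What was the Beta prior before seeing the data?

Under Beta–binomial conjugacy the posterior parameters are (a+s, b+f).
So a = 44 − 41 = 3 and b = 38 − 12 = 26.

Beta(3, 26)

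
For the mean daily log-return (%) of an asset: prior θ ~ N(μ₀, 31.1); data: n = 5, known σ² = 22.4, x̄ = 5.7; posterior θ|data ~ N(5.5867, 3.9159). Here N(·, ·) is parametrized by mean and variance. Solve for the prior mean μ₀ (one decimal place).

With known observation variance, the Normal–Normal posterior has precision τ_n = τ₀ + n/σ² and mean μ_n = (τ₀μ₀ + (n/σ²)x̄)/τ_n.
Here τ₀ = 1/31.1 = 0.032154 and τ_data = 5/22.4 = 0.223214, so τ_n = 0.255368.
Rearranging for μ₀: μ₀ = (μ_n·τ_n − τ_data·x̄)/τ₀ = (5.5867·0.255368 − 0.223214·5.7) / 0.032154 = 0.154345/0.032154 ≈ 4.8.

μ₀ = 4.8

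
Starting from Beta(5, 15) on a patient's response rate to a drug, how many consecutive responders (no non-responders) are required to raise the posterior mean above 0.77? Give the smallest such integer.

k = 46

After k responders and 0 non-responders the posterior is Beta(5+k, 15), with mean (5+k)/(5+15+k).
Set (5+k)/(20+k) > 0.77 and solve: k > (0.77·20 − 5)/(1 − 0.77) = 45.217.
The smallest integer exceeding 45.217 is 46, and checking k=46: (51)/(66) = 0.7727 > 0.77.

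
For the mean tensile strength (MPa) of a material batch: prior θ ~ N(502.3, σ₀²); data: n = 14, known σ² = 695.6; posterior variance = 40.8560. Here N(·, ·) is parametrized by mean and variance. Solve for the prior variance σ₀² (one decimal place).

σ₀² = 229.9

Posterior precision equals prior precision plus data precision: 1/σ_n² = 1/σ₀² + n/σ².
So 1/σ₀² = 1/40.8560 − 14/695.6 = 0.024476 − 0.020127 = 0.004349.
Hence σ₀² = 1/0.004349 ≈ 229.9.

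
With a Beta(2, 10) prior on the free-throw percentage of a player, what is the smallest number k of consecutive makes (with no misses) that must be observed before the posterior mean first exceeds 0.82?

k = 44

After k makes and 0 misses the posterior is Beta(2+k, 10), with mean (2+k)/(2+10+k).
Set (2+k)/(12+k) > 0.82 and solve: k > (0.82·12 − 2)/(1 − 0.82) = 43.556.
The smallest integer exceeding 43.556 is 44, and checking k=44: (46)/(56) = 0.8214 > 0.82.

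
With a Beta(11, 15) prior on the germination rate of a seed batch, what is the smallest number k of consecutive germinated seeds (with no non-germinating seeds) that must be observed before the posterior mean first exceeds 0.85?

k = 75

After k germinated seeds and 0 non-germinating seeds the posterior is Beta(11+k, 15), with mean (11+k)/(11+15+k).
Set (11+k)/(26+k) > 0.85 and solve: k > (0.85·26 − 11)/(1 − 0.85) = 74.000.
The smallest integer exceeding 74.000 is 75, and checking k=75: (86)/(101) = 0.8515 > 0.85.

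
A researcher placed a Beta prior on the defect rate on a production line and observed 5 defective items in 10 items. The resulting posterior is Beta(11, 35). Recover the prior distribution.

Under Beta–binomial conjugacy the posterior parameters are (α+s, β+f).
So α = 11 − 5 = 6 and β = 35 − 5 = 30.

Beta(6, 30)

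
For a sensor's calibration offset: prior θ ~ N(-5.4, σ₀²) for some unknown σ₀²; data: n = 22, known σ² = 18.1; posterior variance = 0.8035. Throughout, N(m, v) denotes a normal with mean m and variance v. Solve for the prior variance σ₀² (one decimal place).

For the Normal–Normal model with known σ², precisions add: τ_n = τ₀ + n/σ².
So 1/σ₀² = 1/0.8035 − 22/18.1 = 1.244555 − 1.215470 = 0.029085.
Hence σ₀² = 1/0.029085 ≈ 34.4.

σ₀² = 34.4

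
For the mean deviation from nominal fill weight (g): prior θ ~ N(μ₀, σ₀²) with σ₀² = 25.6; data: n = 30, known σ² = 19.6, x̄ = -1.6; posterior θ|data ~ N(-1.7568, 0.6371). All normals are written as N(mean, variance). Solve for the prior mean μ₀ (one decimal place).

With known observation variance, the Normal–Normal posterior has precision τ_n = τ₀ + n/σ² and mean μ_n = (τ₀μ₀ + (n/σ²)x̄)/τ_n.
Here τ₀ = 1/25.6 = 0.039062 and τ_data = 30/19.6 = 1.530612, so τ_n = 1.569674.
Rearranging for μ₀: μ₀ = (μ_n·τ_n − τ_data·x̄)/τ₀ = (-1.7568·1.569674 − 1.530612·-1.6) / 0.039062 = -0.308624/0.039062 ≈ -7.9.

μ₀ = -7.9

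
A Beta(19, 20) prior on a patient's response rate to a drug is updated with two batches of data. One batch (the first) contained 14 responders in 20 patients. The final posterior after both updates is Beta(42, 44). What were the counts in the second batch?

9 responders and 18 non-responders

Because Beta–binomial updating is additive in the counts, the combined data contributed (α_post−α_prior, β_post−β_prior) successes and failures.
Total across both batches: 42−19=23 responders, 44−20=24 non-responders.
Subtract the first batch: 23−14=9 responders and 24−6=18 non-responders.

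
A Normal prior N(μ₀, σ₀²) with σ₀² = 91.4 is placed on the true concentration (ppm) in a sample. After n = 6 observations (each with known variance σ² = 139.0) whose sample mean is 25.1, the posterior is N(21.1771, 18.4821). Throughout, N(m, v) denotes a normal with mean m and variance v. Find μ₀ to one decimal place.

The posterior mean is a precision-weighted average: μ_n = (τ₀μ₀ + τ_data·x̄)/(τ₀+τ_data), with τ₀=1/σ₀² and τ_data=n/σ².
Here τ₀ = 1/91.4 = 0.010941 and τ_data = 6/139.0 = 0.043165, so τ_n = 0.054106.
Rearranging for μ₀: μ₀ = (μ_n·τ_n − τ_data·x̄)/τ₀ = (21.1771·0.054106 − 0.043165·25.1) / 0.010941 = 0.062367/0.010941 ≈ 5.7.

μ₀ = 5.7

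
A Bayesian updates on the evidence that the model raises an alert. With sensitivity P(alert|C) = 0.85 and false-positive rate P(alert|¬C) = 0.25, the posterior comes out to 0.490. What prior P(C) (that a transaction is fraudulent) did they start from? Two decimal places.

P(C) = 0.22

In odds form, posterior odds = prior odds × likelihood ratio, so prior odds = posterior odds ÷ LR.
Posterior odds = 0.490/(1−0.490) = 0.9608. LR = 0.85/0.25 = 3.4000.
Prior odds = 0.9608/3.4000 = 0.2826, so P(C) = 0.2826/(1+0.2826) ≈ 0.22.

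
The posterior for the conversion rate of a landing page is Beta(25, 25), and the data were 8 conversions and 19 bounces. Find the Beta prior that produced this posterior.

A Beta(α, β) prior with s successes and f failures in binomial data gives a Beta(α+s, β+f) posterior.
So α = 25 − 8 = 17 and β = 25 − 19 = 6.

Beta(17, 6)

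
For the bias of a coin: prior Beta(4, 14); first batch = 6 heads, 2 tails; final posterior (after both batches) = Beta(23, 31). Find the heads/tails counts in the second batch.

13 heads and 15 tails

Because Beta–binomial updating is additive in the counts, the combined data contributed (α_post−α_prior, β_post−β_prior) successes and failures.
Total across both batches: 23−4=19 heads, 31−14=17 tails.
Subtract the first batch: 19−6=13 heads and 17−2=15 tails.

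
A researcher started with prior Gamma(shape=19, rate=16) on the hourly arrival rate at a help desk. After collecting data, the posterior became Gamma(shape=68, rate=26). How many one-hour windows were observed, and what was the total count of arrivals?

A Gamma(α, β) prior (rate parametrization) on a Poisson rate with n observations summing to S gives posterior Gamma(α+S, β+n).
Matching: Σxᵢ = 68 − 19 = 49 and n = 26 − 16 = 10.

n = 10 one-hour windows with total 49 arrivals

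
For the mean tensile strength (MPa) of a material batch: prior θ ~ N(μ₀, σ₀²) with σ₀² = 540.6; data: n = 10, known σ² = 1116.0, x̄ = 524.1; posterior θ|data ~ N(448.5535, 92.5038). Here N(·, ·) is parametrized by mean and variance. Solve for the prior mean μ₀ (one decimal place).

The posterior mean is a precision-weighted average: μ_n = (τ₀μ₀ + τ_data·x̄)/(τ₀+τ_data), with τ₀=1/σ₀² and τ_data=n/σ².
Here τ₀ = 1/540.6 = 0.001850 and τ_data = 10/1116.0 = 0.008961, so τ_n = 0.010811.
Rearranging for μ₀: μ₀ = (μ_n·τ_n − τ_data·x̄)/τ₀ = (448.5535·0.010811 − 0.008961·524.1) / 0.001850 = 0.152852/0.001850 ≈ 82.6.

μ₀ = 82.6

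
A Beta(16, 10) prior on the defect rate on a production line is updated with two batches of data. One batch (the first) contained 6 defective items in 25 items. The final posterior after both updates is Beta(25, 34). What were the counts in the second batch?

3 defective items and 5 good items

Because Beta–binomial updating is additive in the counts, the combined data contributed (α_post−α_prior, β_post−β_prior) successes and failures.
Total across both batches: 25−16=9 defective items, 34−10=24 good items.
Subtract the first batch: 9−6=3 defective items and 24−19=5 good items.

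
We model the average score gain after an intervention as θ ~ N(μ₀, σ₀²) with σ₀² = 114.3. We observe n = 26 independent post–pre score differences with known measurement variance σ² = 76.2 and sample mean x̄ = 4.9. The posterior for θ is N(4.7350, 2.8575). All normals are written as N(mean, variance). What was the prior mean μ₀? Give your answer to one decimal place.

The posterior mean is a precision-weighted average: μ_n = (τ₀μ₀ + τ_data·x̄)/(τ₀+τ_data), with τ₀=1/σ₀² and τ_data=n/σ².
Here τ₀ = 1/114.3 = 0.008749 and τ_data = 26/76.2 = 0.341207, so τ_n = 0.349956.
Rearranging for μ₀: μ₀ = (μ_n·τ_n − τ_data·x̄)/τ₀ = (4.7350·0.349956 − 0.341207·4.9) / 0.008749 = -0.014873/0.008749 ≈ -1.7.

μ₀ = -1.7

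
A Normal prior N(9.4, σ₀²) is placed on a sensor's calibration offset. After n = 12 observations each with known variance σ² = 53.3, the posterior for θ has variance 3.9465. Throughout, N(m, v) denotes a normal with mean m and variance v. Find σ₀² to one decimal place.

σ₀² = 35.4

Posterior precision equals prior precision plus data precision: 1/σ_n² = 1/σ₀² + n/σ².
So 1/σ₀² = 1/3.9465 − 12/53.3 = 0.253389 − 0.225141 = 0.028248.
Hence σ₀² = 1/0.028248 ≈ 35.4.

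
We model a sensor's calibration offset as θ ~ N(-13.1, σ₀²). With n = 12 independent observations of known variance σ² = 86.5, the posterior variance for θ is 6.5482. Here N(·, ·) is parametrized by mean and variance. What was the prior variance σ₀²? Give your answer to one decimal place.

For the Normal–Normal model with known σ², precisions add: τ_n = τ₀ + n/σ².
So 1/σ₀² = 1/6.5482 − 12/86.5 = 0.152714 − 0.138728 = 0.013986.
Hence σ₀² = 1/0.013986 ≈ 71.5.

σ₀² = 71.5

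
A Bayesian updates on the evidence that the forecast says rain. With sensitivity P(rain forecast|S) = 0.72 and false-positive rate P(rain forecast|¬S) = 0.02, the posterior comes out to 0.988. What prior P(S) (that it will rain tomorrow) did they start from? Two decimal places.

In odds form, posterior odds = prior odds × likelihood ratio, so prior odds = posterior odds ÷ LR.
Posterior odds = 0.988/(1−0.988) = 82.3333. LR = 0.72/0.02 = 36.0000.
Prior odds = 82.3333/36.0000 = 2.2870, so P(S) = 2.2870/(1+2.2870) ≈ 0.70.

P(S) = 0.70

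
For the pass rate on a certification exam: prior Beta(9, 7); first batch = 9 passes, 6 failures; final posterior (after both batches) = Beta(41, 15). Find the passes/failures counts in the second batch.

23 passes and 2 failures

Because Beta–binomial updating is additive in the counts, the combined data contributed (α_post−α_prior, β_post−β_prior) successes and failures.
Total across both batches: 41−9=32 passes, 15−7=8 failures.
Subtract the first batch: 32−9=23 passes and 8−6=2 failures.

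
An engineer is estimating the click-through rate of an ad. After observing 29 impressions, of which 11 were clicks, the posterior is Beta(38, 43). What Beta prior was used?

Beta(27, 25)

A Beta(a, b) prior with s successes and f failures in binomial data gives a Beta(a+s, b+f) posterior.
Subtract the data counts: 38−11=27, 43−18=25.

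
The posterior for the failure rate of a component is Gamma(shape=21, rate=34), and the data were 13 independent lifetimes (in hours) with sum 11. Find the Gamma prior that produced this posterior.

Gamma(shape=8, rate=23)

Gamma–exponential conjugacy: posterior shape = α + n, posterior rate = β + Σtᵢ.
So α = 21 − 13 = 8 and β = 34 − 11 = 23.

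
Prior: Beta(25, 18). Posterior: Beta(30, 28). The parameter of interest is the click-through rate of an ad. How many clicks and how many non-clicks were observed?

Beta is conjugate to the binomial likelihood: posterior = Beta(α+s, β+f).
So s = 30 − 25 = 5 and f = 28 − 18 = 10.

5 clicks and 10 non-clicks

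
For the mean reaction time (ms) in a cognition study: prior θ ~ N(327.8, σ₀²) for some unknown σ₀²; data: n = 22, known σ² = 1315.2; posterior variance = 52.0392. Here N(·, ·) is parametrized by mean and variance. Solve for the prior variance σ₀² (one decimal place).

Posterior precision equals prior precision plus data precision: 1/σ_n² = 1/σ₀² + n/σ².
So 1/σ₀² = 1/52.0392 − 22/1315.2 = 0.019216 − 0.016727 = 0.002489.
Hence σ₀² = 1/0.002489 ≈ 401.8.

σ₀² = 401.8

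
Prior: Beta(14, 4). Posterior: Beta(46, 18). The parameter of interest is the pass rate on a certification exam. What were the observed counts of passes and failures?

Beta is conjugate to the binomial likelihood: posterior = Beta(a+s, b+f).
So s = 46 − 14 = 32 and f = 18 − 4 = 14.

32 passes and 14 failures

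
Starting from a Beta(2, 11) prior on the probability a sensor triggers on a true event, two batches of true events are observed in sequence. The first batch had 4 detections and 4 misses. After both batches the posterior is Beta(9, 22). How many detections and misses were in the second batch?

Because Beta–binomial updating is additive in the counts, the combined data contributed (α_post−α_prior, β_post−β_prior) successes and failures.
Total across both batches: 9−2=7 detections, 22−11=11 misses.
Subtract the first batch: 7−4=3 detections and 11−4=7 misses.

3 detections and 7 misses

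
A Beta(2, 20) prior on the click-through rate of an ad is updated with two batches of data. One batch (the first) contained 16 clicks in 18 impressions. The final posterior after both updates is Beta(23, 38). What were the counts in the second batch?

5 clicks and 16 non-clicks

Because Beta–binomial updating is additive in the counts, the combined data contributed (α_post−α_prior, β_post−β_prior) successes and failures.
Total across both batches: 23−2=21 clicks, 38−20=18 non-clicks.
Subtract the first batch: 21−16=5 clicks and 18−2=16 non-clicks.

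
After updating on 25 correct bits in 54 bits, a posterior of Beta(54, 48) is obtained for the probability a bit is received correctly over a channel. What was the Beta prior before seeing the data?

Beta is conjugate to the binomial likelihood: posterior = Beta(α+s, β+f).
Subtract the data counts: 54−25=29, 48−29=19.

Beta(29, 19)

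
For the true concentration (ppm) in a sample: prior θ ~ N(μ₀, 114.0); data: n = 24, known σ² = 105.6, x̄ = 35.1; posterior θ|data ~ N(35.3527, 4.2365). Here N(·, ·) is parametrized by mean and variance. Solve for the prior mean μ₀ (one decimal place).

The posterior mean is a precision-weighted average: μ_n = (τ₀μ₀ + τ_data·x̄)/(τ₀+τ_data), with τ₀=1/σ₀² and τ_data=n/σ².
Here τ₀ = 1/114.0 = 0.008772 and τ_data = 24/105.6 = 0.227273, so τ_n = 0.236045.
Rearranging for μ₀: μ₀ = (μ_n·τ_n − τ_data·x̄)/τ₀ = (35.3527·0.236045 − 0.227273·35.1) / 0.008772 = 0.367546/0.008772 ≈ 41.9.

μ₀ = 41.9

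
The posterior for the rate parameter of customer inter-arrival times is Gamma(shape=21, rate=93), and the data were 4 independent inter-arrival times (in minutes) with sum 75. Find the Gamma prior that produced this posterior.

Gamma(shape=17, rate=18)

Gamma–exponential conjugacy: posterior shape = α + n, posterior rate = β + Σtᵢ.
So α = 21 − 4 = 17 and β = 93 − 75 = 18.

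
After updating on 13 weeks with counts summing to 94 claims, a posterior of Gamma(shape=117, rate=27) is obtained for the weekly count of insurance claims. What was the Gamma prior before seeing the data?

Gamma(shape=23, rate=14)

Gamma–Poisson conjugacy: posterior shape = α + Σxᵢ, posterior rate = β + n.
So α = 117 − 94 = 23 and β = 27 − 13 = 14.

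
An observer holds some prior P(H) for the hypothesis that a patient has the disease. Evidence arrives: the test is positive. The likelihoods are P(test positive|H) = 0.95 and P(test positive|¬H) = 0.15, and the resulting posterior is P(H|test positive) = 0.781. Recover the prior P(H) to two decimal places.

Bayes' rule in odds form gives O(H|E) = O(H)·[P(E|H)/P(E|¬H)], hence O(H) = O(H|E)/LR.
Posterior odds = 0.781/(1−0.781) = 3.5662. LR = 0.95/0.15 = 6.3333.
Prior odds = 3.5662/6.3333 = 0.5631, so P(H) = 0.5631/(1+0.5631) ≈ 0.36.

P(H) = 0.36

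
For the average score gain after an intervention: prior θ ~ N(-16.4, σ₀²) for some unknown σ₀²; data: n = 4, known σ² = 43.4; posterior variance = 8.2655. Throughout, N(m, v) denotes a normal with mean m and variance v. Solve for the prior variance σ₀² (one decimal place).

For the Normal–Normal model with known σ², precisions add: τ_n = τ₀ + n/σ².
So 1/σ₀² = 1/8.2655 − 4/43.4 = 0.120985 − 0.092166 = 0.028819.
Hence σ₀² = 1/0.028819 ≈ 34.7.

σ₀² = 34.7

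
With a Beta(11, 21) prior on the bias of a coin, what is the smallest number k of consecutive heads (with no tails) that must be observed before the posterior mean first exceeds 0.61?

k = 22

After k heads and 0 tails the posterior is Beta(11+k, 21), with mean (11+k)/(11+21+k).
Set (11+k)/(32+k) > 0.61 and solve: k > (0.61·32 − 11)/(1 − 0.61) = 21.846.
The smallest integer exceeding 21.846 is 22, and checking k=22: (33)/(54) = 0.6111 > 0.61.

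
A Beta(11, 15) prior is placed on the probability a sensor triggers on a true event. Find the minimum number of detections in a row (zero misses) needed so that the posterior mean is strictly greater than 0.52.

After k detections and 0 misses the posterior is Beta(11+k, 15), with mean (11+k)/(11+15+k).
Set (11+k)/(26+k) > 0.52 and solve: k > (0.52·26 − 11)/(1 − 0.52) = 5.250.
The smallest integer exceeding 5.250 is 6.

k = 6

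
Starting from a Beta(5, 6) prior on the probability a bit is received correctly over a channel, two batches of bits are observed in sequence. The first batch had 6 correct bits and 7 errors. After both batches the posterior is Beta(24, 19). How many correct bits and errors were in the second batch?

Because Beta–binomial updating is additive in the counts, the combined data contributed (α_post−α_prior, β_post−β_prior) successes and failures.
Total across both batches: 24−5=19 correct bits, 19−6=13 errors.
Subtract the first batch: 19−6=13 correct bits and 13−7=6 errors.

13 correct bits and 6 errors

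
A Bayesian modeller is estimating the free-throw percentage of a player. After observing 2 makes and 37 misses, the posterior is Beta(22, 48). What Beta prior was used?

Under Beta–binomial conjugacy the posterior parameters are (a+s, b+f).
Subtract the data counts: 22−2=20, 48−37=11.

Beta(20, 11)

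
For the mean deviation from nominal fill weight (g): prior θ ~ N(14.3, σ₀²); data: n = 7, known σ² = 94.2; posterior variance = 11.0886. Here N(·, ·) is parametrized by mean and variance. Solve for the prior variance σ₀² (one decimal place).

σ₀² = 63.0

For the Normal–Normal model with known σ², precisions add: τ_n = τ₀ + n/σ².
So 1/σ₀² = 1/11.0886 − 7/94.2 = 0.090183 − 0.074310 = 0.015873.
Hence σ₀² = 1/0.015873 ≈ 63.0.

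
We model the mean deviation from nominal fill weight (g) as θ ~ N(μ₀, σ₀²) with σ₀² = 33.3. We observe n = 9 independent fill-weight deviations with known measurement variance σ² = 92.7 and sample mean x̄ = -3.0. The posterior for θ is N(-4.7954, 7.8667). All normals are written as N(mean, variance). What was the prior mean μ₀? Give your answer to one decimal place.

The posterior mean is a precision-weighted average: μ_n = (τ₀μ₀ + τ_data·x̄)/(τ₀+τ_data), with τ₀=1/σ₀² and τ_data=n/σ².
Here τ₀ = 1/33.3 = 0.030030 and τ_data = 9/92.7 = 0.097087, so τ_n = 0.127117.
Rearranging for μ₀: μ₀ = (μ_n·τ_n − τ_data·x̄)/τ₀ = (-4.7954·0.127117 − 0.097087·-3.0) / 0.030030 = -0.318316/0.030030 ≈ -10.6.

μ₀ = -10.6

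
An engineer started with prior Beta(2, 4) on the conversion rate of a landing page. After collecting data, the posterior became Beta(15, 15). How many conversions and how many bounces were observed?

A Beta(α, β) prior with s successes and f failures in binomial data gives a Beta(α+s, β+f) posterior.
So s = 15 − 2 = 13 and f = 15 − 4 = 11.

13 conversions and 11 bounces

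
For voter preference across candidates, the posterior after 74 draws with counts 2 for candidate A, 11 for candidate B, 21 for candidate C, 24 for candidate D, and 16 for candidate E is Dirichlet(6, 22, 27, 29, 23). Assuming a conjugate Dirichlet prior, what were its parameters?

Dirichlet(4, 11, 6, 5, 7)

For a Dirichlet(α) prior with multinomial counts c, the posterior is Dirichlet(α + c) componentwise.
Subtract each count from the matching posterior parameter: 6−2=4, 22−11=11, 27−21=6, 29−24=5, 23−16=7.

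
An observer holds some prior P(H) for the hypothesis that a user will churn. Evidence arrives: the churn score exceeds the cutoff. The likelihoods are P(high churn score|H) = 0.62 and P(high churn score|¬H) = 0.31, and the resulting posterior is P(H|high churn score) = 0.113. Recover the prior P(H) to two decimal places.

In odds form, posterior odds = prior odds × likelihood ratio, so prior odds = posterior odds ÷ LR.
Posterior odds = 0.113/(1−0.113) = 0.1274. LR = 0.62/0.31 = 2.0000.
Prior odds = 0.1274/2.0000 = 0.0637, so P(H) = 0.0637/(1+0.0637) ≈ 0.06.

P(H) = 0.06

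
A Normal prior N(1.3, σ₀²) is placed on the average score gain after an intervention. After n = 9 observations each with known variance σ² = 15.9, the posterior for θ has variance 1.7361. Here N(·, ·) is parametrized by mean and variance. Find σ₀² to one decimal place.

σ₀² = 100.3

Posterior precision equals prior precision plus data precision: 1/σ_n² = 1/σ₀² + n/σ².
So 1/σ₀² = 1/1.7361 − 9/15.9 = 0.576004 − 0.566038 = 0.009966.
Hence σ₀² = 1/0.009966 ≈ 100.3.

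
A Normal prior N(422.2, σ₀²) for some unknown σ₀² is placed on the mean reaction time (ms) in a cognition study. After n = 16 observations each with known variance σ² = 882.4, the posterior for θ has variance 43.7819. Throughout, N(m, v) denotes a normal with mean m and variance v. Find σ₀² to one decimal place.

For the Normal–Normal model with known σ², precisions add: τ_n = τ₀ + n/σ².
So 1/σ₀² = 1/43.7819 − 16/882.4 = 0.022840 − 0.018132 = 0.004708.
Hence σ₀² = 1/0.004708 ≈ 212.4.

σ₀² = 212.4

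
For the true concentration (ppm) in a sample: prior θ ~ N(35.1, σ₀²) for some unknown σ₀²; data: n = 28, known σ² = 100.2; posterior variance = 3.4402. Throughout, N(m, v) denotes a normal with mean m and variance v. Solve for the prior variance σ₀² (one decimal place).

For the Normal–Normal model with known σ², precisions add: τ_n = τ₀ + n/σ².
So 1/σ₀² = 1/3.4402 − 28/100.2 = 0.290681 − 0.279441 = 0.011240.
Hence σ₀² = 1/0.011240 ≈ 89.0.

σ₀² = 89.0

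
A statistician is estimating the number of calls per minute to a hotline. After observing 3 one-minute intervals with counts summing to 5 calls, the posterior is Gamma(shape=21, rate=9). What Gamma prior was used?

Gamma(shape=16, rate=6)

A Gamma(α, β) prior (rate parametrization) on a Poisson rate with n observations summing to S gives posterior Gamma(α+S, β+n).
So α = 21 − 5 = 16 and β = 9 − 3 = 6.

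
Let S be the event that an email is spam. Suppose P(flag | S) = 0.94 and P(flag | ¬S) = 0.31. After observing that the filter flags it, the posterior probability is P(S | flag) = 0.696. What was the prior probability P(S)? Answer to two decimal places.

Bayes' rule in odds form gives O(S|E) = O(S)·[P(E|S)/P(E|¬S)], hence O(S) = O(S|E)/LR.
Posterior odds = 0.696/(1−0.696) = 2.2895. LR = 0.94/0.31 = 3.0323.
Prior odds = 2.2895/3.0323 = 0.7550, so P(S) = 0.7550/(1+0.7550) ≈ 0.43.

P(S) = 0.43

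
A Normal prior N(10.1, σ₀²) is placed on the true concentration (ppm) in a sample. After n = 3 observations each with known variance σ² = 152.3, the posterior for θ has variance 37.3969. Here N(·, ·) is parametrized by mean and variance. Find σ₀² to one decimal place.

σ₀² = 142.0

Posterior precision equals prior precision plus data precision: 1/σ_n² = 1/σ₀² + n/σ².
So 1/σ₀² = 1/37.3969 − 3/152.3 = 0.026740 − 0.019698 = 0.007042.
Hence σ₀² = 1/0.007042 ≈ 142.0.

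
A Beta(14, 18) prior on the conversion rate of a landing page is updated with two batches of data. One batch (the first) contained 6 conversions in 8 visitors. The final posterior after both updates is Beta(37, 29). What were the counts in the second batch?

17 conversions and 9 bounces

Because Beta–binomial updating is additive in the counts, the combined data contributed (α_post−α_prior, β_post−β_prior) successes and failures.
Total across both batches: 37−14=23 conversions, 29−18=11 bounces.
Subtract the first batch: 23−6=17 conversions and 11−2=9 bounces.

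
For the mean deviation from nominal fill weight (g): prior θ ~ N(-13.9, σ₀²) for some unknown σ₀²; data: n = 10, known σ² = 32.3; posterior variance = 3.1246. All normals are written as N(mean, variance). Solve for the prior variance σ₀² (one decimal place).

σ₀² = 95.8

Posterior precision equals prior precision plus data precision: 1/σ_n² = 1/σ₀² + n/σ².
So 1/σ₀² = 1/3.1246 − 10/32.3 = 0.320041 − 0.309598 = 0.010443.
Hence σ₀² = 1/0.010443 ≈ 95.8.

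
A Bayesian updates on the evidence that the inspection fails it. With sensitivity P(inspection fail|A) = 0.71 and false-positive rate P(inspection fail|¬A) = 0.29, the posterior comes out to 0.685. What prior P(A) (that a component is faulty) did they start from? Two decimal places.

Bayes' rule in odds form gives O(A|E) = O(A)·[P(E|A)/P(E|¬A)], hence O(A) = O(A|E)/LR.
Posterior odds = 0.685/(1−0.685) = 2.1746. LR = 0.71/0.29 = 2.4483.
Prior odds = 2.1746/2.4483 = 0.8882, so P(A) = 0.8882/(1+0.8882) ≈ 0.47.

P(A) = 0.47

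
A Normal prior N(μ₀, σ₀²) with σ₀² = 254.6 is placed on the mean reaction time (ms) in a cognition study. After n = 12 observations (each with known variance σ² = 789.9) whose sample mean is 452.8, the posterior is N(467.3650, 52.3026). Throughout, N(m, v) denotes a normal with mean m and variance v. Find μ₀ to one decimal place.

The posterior mean is a precision-weighted average: μ_n = (τ₀μ₀ + τ_data·x̄)/(τ₀+τ_data), with τ₀=1/σ₀² and τ_data=n/σ².
Here τ₀ = 1/254.6 = 0.003928 and τ_data = 12/789.9 = 0.015192, so τ_n = 0.019120.
Rearranging for μ₀: μ₀ = (μ_n·τ_n − τ_data·x̄)/τ₀ = (467.3650·0.019120 − 0.015192·452.8) / 0.003928 = 2.057081/0.003928 ≈ 523.7.

μ₀ = 523.7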